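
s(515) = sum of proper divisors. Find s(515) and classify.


Proper divisors: 1, 5, 103
Sum = 1 + 5 + 103 = 109
109 < 515 → deficient

s(515) = 109 (deficient)


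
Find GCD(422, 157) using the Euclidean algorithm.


422 = 2 * 157 + 108
157 = 1 * 108 + 49
108 = 2 * 49 + 10
49 = 4 * 10 + 9
10 = 1 * 9 + 1
9 = 9 * 1 + 0
GCD = 1


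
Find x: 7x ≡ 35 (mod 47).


GCD(7, 47) = 1, unique solution
a^(-1) mod 47 = 27
x = 27 * 35 mod 47 = 5

x ≡ 5 (mod 47)


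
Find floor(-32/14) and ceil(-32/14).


-32/14 = -2.2857
floor = -3
ceil = -2

floor = -3, ceil = -2


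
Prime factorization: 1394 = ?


1394 / 2 = 697
697 / 17 = 41
41 / 41 = 1
1394 = 2 × 17 × 41


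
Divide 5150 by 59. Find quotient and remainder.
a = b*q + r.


5150 = 59 * 87 + 17
Check: 5133 + 17 = 5150

q = 87, r = 17


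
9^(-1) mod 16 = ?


Use the extended Euclidean algorithm on (16, 9); each row r = 16*s + 9*t:
r=16, s=1, t=0
r=9, s=0, t=1
q=1: r=7, s=1, t=-1   [16*(1) + 9*(-1) = 7]
q=1: r=2, s=-1, t=2   [16*(-1) + 9*(2) = 2]
q=3: r=1, s=4, t=-7   [16*(4) + 9*(-7) = 1]
q=2: r=0, s=-9, t=16   [16*(-9) + 9*(16) = 0]
GCD = 1 with t = -7, so 9*(-7) ≡ 1 (mod 16)
Inverse = -7 mod 16 = 9
Check: 9 * 9 = 81 ≡ 1 (mod 16)

9^(-1) ≡ 9 (mod 16)


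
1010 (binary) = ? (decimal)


1010 (base 2) = 10 (decimal)
10 (decimal) = 10 (base 10)


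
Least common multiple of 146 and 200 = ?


GCD(146, 200) = 2
LCM = 146*200/2 = 29200/2 = 14600

LCM = 14600


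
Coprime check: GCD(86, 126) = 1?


Euclidean algorithm:
126 = 1 * 86 + 40
86 = 2 * 40 + 6
40 = 6 * 6 + 4
6 = 1 * 4 + 2
4 = 2 * 2 + 0
GCD(86, 126) = 2

No, not coprime (GCD = 2)


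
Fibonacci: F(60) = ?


Sequence: 1, 1, 2, 3, 5, 8, 13, 21, 34, 55, 89, 144, 233, 377, 610, 987, 1597, 2584, 4181, 6765, 10946, 17711, 28657, 46368, 75025, 121393, 196418, 317811, 514229, 832040, 1346269, 2178309, 3524578, 5702887, 9227465, 14930352, 24157817, 39088169, 63245986, 102334155, 165580141, 267914296, 433494437, 701408733, 1134903170, 1836311903, 2971215073, 4807526976, 7778742049, 12586269025, 20365011074, 32951280099, 53316291173, 86267571272, 139583862445, 225851433717, 365435296162, 591286729879, 956722026041, 1548008755920
F(60) = 1548008755920


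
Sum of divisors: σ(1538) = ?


Divisors of 1538: 1, 2, 769, 1538
Sum = 1 + 2 + 769 + 1538 = 2310

σ(1538) = 2310


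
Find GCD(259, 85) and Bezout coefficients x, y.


Tabular extended Euclidean (each row: r = 259*s + 85*t):
r=259, s=1, t=0
r=85, s=0, t=1
q=3: r=4, s=1, t=-3   [259*(1) + 85*(-3) = 4]
q=21: r=1, s=-21, t=64   [259*(-21) + 85*(64) = 1]
q=4: r=0, s=85, t=-259   [259*(85) + 85*(-259) = 0]
GCD = 1; from the row with r=1: x=-21, y=64
Check: 259*(-21) + 85*(64) = -5439 + 5440 = 1

GCD = 1, x = -21, y = 64


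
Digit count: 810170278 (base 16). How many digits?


810170278 in base 16 = 304A37A6
Number of digits = 8

8 digits (base 16)


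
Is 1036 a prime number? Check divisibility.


1036 / 2 = 518 (exact division)
1036 is NOT prime.

No, 1036 is not prime


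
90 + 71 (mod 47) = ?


90 + 71 = 161
161 mod 47 = 20


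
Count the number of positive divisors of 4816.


4816 = 2^4 × 7^1 × 43^1
d(4816) = (4+1) × (1+1) × (1+1) = 20

20 divisors


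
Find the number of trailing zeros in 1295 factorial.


floor(1295/5) = 259
floor(1295/25) = 51
floor(1295/125) = 10
floor(1295/625) = 2
Total = 322

322 trailing zeros


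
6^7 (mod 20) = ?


6^1 mod 20 = 6
6^2 mod 20 = 16
6^3 mod 20 = 16
6^4 mod 20 = 16
6^5 mod 20 = 16
6^6 mod 20 = 16
6^7 mod 20 = 16


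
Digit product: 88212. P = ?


8 × 8 × 2 × 1 × 2 = 256


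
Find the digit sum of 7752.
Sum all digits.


7 + 7 + 5 + 2 = 21


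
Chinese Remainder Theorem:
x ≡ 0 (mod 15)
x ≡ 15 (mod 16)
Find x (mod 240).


M = 15*16 = 240
M1 = M/15 = 16, M2 = M/16 = 15
M1^(-1) mod 15 = 1, M2^(-1) mod 16 = 15
x = 0*16*1 + 15*15*15 = 3375
3375 mod 240 = 15
Check: 15 mod 15 = 0 ✓, 15 mod 16 = 15 ✓

x ≡ 15 (mod 240)


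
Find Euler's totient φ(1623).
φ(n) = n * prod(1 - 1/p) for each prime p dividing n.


1623 = 3 × 541
Prime factors: 3, 541
φ(1623) = 1623 × (1-1/3) × (1-1/541)
= 1623 × 2/3 × 540/541 = 1080

φ(1623) = 1080


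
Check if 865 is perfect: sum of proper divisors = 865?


Proper divisors of 865: 1, 5, 173
Sum = 1 + 5 + 173 = 179

No, 865 is not perfect (179 ≠ 865)


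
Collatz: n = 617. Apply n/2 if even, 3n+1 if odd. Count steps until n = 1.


617 → 1852 → 926 → 463 → 1390 → 695 → 2086 → 1043 → 3130 → 1565 → 4696 → 2348 → 1174 → 587 → 1762 → 881 → 2644 → 1322 → 661 → 1984 → 992 → 496 → 248 → 124 → 62 → 31 → 94 → 47 → 142 → 71 → 214 → 107 → 322 → 161 → 484 → 242 → 121 → 364 → 182 → 91 → 274 → 137 → 412 → 206 → 103 → 310 → 155 → 466 → 233 → 700 → 350 → 175 → 526 → 263 → 790 → 395 → 1186 → 593 → 1780 → 890 → 445 → 1336 → 668 → 334 → 167 → 502 → 251 → 754 → 377 → 1132 → 566 → 283 → 850 → 425 → 1276 → 638 → 319 → 958 → 479 → 1438 → 719 → 2158 → 1079 → 3238 → 1619 → 4858 → 2429 → 7288 → 3644 → 1822 → 911 → 2734 → 1367 → 4102 → 2051 → 6154 → 3077 → 9232 → 4616 → 2308 → 1154 → 577 → 1732 → 866 → 433 → 1300 → 650 → 325 → 976 → 488 → 244 → 122 → 61 → 184 → 92 → 46 → 23 → 70 → 35 → 106 → 53 → 160 → 80 → 40 → 20 → 10 → 5 → 16 → 8 → 4 → 2 → 1
Total steps = 131

131 steps


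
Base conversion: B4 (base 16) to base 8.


B4 (base 16) = 180 (decimal)
180 (decimal) = 264 (base 8)


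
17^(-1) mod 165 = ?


Use the extended Euclidean algorithm on (165, 17); each row r = 165*s + 17*t:
r=165, s=1, t=0
r=17, s=0, t=1
q=9: r=12, s=1, t=-9   [165*(1) + 17*(-9) = 12]
q=1: r=5, s=-1, t=10   [165*(-1) + 17*(10) = 5]
q=2: r=2, s=3, t=-29   [165*(3) + 17*(-29) = 2]
q=2: r=1, s=-7, t=68   [165*(-7) + 17*(68) = 1]
q=2: r=0, s=17, t=-165   [165*(17) + 17*(-165) = 0]
GCD = 1 with t = 68, so 17*(68) ≡ 1 (mod 165)
Inverse = 68 mod 165 = 68
Check: 17 * 68 = 1156 ≡ 1 (mod 165)

17^(-1) ≡ 68 (mod 165)


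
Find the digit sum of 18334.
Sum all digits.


1 + 8 + 3 + 3 + 4 = 19


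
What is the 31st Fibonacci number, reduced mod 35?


F(k) mod 35 for k=1..31:
1, 1, 2, 3, 5, 8, 13, 21, 34, 20, 19, 4, 23, 27, 15, 7, 22, 29, 16, 10, 26, 1, 27, 28, 20, 13, 33, 11, 9, 20, 29
F(31) mod 35 = 29


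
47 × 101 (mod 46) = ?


47 × 101 = 4747
4747 mod 46 = 9


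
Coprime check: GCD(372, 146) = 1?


Euclidean algorithm:
372 = 2 * 146 + 80
146 = 1 * 80 + 66
80 = 1 * 66 + 14
66 = 4 * 14 + 10
14 = 1 * 10 + 4
10 = 2 * 4 + 2
4 = 2 * 2 + 0
GCD(372, 146) = 2

No, not coprime (GCD = 2)


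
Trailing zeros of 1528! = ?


floor(1528/5) = 305
floor(1528/25) = 61
floor(1528/125) = 12
floor(1528/625) = 2
Total = 380

380 trailing zeros


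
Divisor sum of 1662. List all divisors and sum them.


Divisors of 1662: 1, 2, 3, 6, 277, 554, 831, 1662
Sum = 1 + 2 + 3 + 6 + 277 + 554 + 831 + 1662 = 3336

σ(1662) = 3336


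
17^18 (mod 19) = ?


17^1 mod 19 = 17
17^2 mod 19 = 4
17^3 mod 19 = 11
17^4 mod 19 = 16
17^5 mod 19 = 6
17^6 mod 19 = 7
17^7 mod 19 = 5
17^8 mod 19 = 9
17^9 mod 19 = 1
17^10 mod 19 = 17
17^11 mod 19 = 4
17^12 mod 19 = 11
17^13 mod 19 = 16
17^14 mod 19 = 6
17^15 mod 19 = 7
17^16 mod 19 = 5
17^17 mod 19 = 9
17^18 mod 19 = 1


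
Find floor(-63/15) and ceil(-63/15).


-63/15 = -4.2000
floor = -5
ceil = -4

floor = -5, ceil = -4


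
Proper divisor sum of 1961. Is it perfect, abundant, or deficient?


Proper divisors: 1, 37, 53
Sum = 1 + 37 + 53 = 91
91 < 1961 → deficient

s(1961) = 91 (deficient)


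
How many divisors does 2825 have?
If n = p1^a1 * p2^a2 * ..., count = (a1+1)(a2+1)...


2825 = 5^2 × 113^1
d(2825) = (2+1) × (1+1) = 6

6 divisors


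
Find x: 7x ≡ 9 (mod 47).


GCD(7, 47) = 1, unique solution
a^(-1) mod 47 = 27
x = 27 * 9 mod 47 = 8

x ≡ 8 (mod 47)


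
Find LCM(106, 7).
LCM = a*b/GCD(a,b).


GCD(106, 7) = 1
LCM = 106*7/1 = 742/1 = 742

LCM = 742


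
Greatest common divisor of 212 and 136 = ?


212 = 1 * 136 + 76
136 = 1 * 76 + 60
76 = 1 * 60 + 16
60 = 3 * 16 + 12
16 = 1 * 12 + 4
12 = 3 * 4 + 0
GCD = 4


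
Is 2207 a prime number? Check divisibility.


Check divisors up to sqrt(2207) = 46.9787
No divisors found.
2207 is prime.

Yes, 2207 is prime


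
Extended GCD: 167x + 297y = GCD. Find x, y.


Tabular extended Euclidean (each row: r = 167*s + 297*t):
r=167, s=1, t=0
r=297, s=0, t=1
q=0: r=167, s=1, t=0   [167*(1) + 297*(0) = 167]
q=1: r=130, s=-1, t=1   [167*(-1) + 297*(1) = 130]
q=1: r=37, s=2, t=-1   [167*(2) + 297*(-1) = 37]
q=3: r=19, s=-7, t=4   [167*(-7) + 297*(4) = 19]
q=1: r=18, s=9, t=-5   [167*(9) + 297*(-5) = 18]
q=1: r=1, s=-16, t=9   [167*(-16) + 297*(9) = 1]
q=18: r=0, s=297, t=-167   [167*(297) + 297*(-167) = 0]
GCD = 1; from the row with r=1: x=-16, y=9
Check: 167*(-16) + 297*(9) = -2672 + 2673 = 1

GCD = 1, x = -16, y = 9


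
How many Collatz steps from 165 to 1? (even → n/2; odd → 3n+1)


165 → 496 → 248 → 124 → 62 → 31 → 94 → 47 → 142 → 71 → 214 → 107 → 322 → 161 → 484 → 242 → 121 → 364 → 182 → 91 → 274 → 137 → 412 → 206 → 103 → 310 → 155 → 466 → 233 → 700 → 350 → 175 → 526 → 263 → 790 → 395 → 1186 → 593 → 1780 → 890 → 445 → 1336 → 668 → 334 → 167 → 502 → 251 → 754 → 377 → 1132 → 566 → 283 → 850 → 425 → 1276 → 638 → 319 → 958 → 479 → 1438 → 719 → 2158 → 1079 → 3238 → 1619 → 4858 → 2429 → 7288 → 3644 → 1822 → 911 → 2734 → 1367 → 4102 → 2051 → 6154 → 3077 → 9232 → 4616 → 2308 → 1154 → 577 → 1732 → 866 → 433 → 1300 → 650 → 325 → 976 → 488 → 244 → 122 → 61 → 184 → 92 → 46 → 23 → 70 → 35 → 106 → 53 → 160 → 80 → 40 → 20 → 10 → 5 → 16 → 8 → 4 → 2 → 1
Total steps = 111

111 steps


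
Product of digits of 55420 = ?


5 × 5 × 4 × 2 × 0 = 0


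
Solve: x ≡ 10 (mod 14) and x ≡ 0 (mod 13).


M = 14*13 = 182
M1 = M/14 = 13, M2 = M/13 = 14
M1^(-1) mod 14 = 13, M2^(-1) mod 13 = 1
x = 10*13*13 + 0*14*1 = 1690
1690 mod 182 = 52
Check: 52 mod 14 = 10 ✓, 52 mod 13 = 0 ✓

x ≡ 52 (mod 182)


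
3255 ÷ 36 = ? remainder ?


3255 = 36 * 90 + 15
Check: 3240 + 15 = 3255

q = 90, r = 15


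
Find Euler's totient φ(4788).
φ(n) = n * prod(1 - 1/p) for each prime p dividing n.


4788 = 2^2 × 3^2 × 7 × 19
Prime factors: 2, 3, 7, 19
φ(4788) = 4788 × (1-1/2) × (1-1/3) × (1-1/7) × (1-1/19)
= 4788 × 1/2 × 2/3 × 6/7 × 18/19 = 1296

φ(4788) = 1296


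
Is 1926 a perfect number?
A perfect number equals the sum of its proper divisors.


Proper divisors of 1926: 1, 2, 3, 6, 9, 18, 107, 214, 321, 642, 963
Sum = 1 + 2 + 3 + 6 + 9 + 18 + 107 + 214 + 321 + 642 + 963 = 2286

No, 1926 is not perfect (2286 ≠ 1926)


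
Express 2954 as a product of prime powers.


2954 / 2 = 1477
1477 / 7 = 211
211 / 211 = 1
2954 = 2 × 7 × 211


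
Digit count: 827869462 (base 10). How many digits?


827869462 has 9 digits in base 10
floor(log10(827869462)) + 1 = floor(8.9180) + 1 = 9

9 digits (base 10)


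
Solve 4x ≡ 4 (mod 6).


GCD(4, 6) = 2 divides 4
Divide: 2x ≡ 2 (mod 3)
x ≡ 1 (mod 3)


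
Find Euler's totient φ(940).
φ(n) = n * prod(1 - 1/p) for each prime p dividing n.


940 = 2^2 × 5 × 47
Prime factors: 2, 5, 47
φ(940) = 940 × (1-1/2) × (1-1/5) × (1-1/47)
= 940 × 1/2 × 4/5 × 46/47 = 368

φ(940) = 368


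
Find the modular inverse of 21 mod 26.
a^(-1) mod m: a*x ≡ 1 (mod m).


Use the extended Euclidean algorithm on (26, 21); each row r = 26*s + 21*t:
r=26, s=1, t=0
r=21, s=0, t=1
q=1: r=5, s=1, t=-1   [26*(1) + 21*(-1) = 5]
q=4: r=1, s=-4, t=5   [26*(-4) + 21*(5) = 1]
q=5: r=0, s=21, t=-26   [26*(21) + 21*(-26) = 0]
GCD = 1 with t = 5, so 21*(5) ≡ 1 (mod 26)
Inverse = 5 mod 26 = 5
Check: 21 * 5 = 105 ≡ 1 (mod 26)

21^(-1) ≡ 5 (mod 26)


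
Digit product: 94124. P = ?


9 × 4 × 1 × 2 × 4 = 288


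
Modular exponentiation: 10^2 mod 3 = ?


10^1 mod 3 = 1
10^2 mod 3 = 1


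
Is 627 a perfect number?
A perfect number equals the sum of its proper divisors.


Proper divisors of 627: 1, 3, 11, 19, 33, 57, 209
Sum = 1 + 3 + 11 + 19 + 33 + 57 + 209 = 333

No, 627 is not perfect (333 ≠ 627)


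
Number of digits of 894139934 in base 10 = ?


894139934 has 9 digits in base 10
floor(log10(894139934)) + 1 = floor(8.9514) + 1 = 9

9 digits (base 10)


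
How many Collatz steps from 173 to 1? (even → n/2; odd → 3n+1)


173 → 520 → 260 → 130 → 65 → 196 → 98 → 49 → 148 → 74 → 37 → 112 → 56 → 28 → 14 → 7 → 22 → 11 → 34 → 17 → 52 → 26 → 13 → 40 → 20 → 10 → 5 → 16 → 8 → 4 → 2 → 1
Total steps = 31

31 steps


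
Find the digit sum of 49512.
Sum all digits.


4 + 9 + 5 + 1 + 2 = 21


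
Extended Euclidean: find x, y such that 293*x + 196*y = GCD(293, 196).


Tabular extended Euclidean (each row: r = 293*s + 196*t):
r=293, s=1, t=0
r=196, s=0, t=1
q=1: r=97, s=1, t=-1   [293*(1) + 196*(-1) = 97]
q=2: r=2, s=-2, t=3   [293*(-2) + 196*(3) = 2]
q=48: r=1, s=97, t=-145   [293*(97) + 196*(-145) = 1]
q=2: r=0, s=-196, t=293   [293*(-196) + 196*(293) = 0]
GCD = 1; from the row with r=1: x=97, y=-145
Check: 293*(97) + 196*(-145) = 28421 - 28420 = 1

GCD = 1, x = 97, y = -145


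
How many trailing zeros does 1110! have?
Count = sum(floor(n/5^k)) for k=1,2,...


floor(1110/5) = 222
floor(1110/25) = 44
floor(1110/125) = 8
floor(1110/625) = 1
Total = 275

275 trailing zeros


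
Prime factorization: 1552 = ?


1552 / 2 = 776
776 / 2 = 388
388 / 2 = 194
194 / 2 = 97
97 / 97 = 1
1552 = 2^4 × 97


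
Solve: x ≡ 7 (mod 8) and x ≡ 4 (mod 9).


M = 8*9 = 72
M1 = M/8 = 9, M2 = M/9 = 8
M1^(-1) mod 8 = 1, M2^(-1) mod 9 = 8
x = 7*9*1 + 4*8*8 = 319
319 mod 72 = 31
Check: 31 mod 8 = 7 ✓, 31 mod 9 = 4 ✓

x ≡ 31 (mod 72)


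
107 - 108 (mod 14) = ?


107 - 108 = -1
-1 mod 14 = 13


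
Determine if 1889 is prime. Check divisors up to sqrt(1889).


Check divisors up to sqrt(1889) = 43.4626
No divisors found.
1889 is prime.

Yes, 1889 is prime


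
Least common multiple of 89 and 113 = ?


GCD(89, 113) = 1
LCM = 89*113/1 = 10057/1 = 10057

LCM = 10057


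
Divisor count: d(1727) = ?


1727 = 11^1 × 157^1
d(1727) = (1+1) × (1+1) = 4

4 divisors


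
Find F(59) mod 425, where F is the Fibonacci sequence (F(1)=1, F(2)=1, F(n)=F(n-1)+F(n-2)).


F(k) mod 425 for k=1..59:
1, 1, 2, 3, 5, 8, 13, 21, 34, 55, 89, 144, 233, 377, 185, 137, 322, 34, 356, 390, 321, 286, 182, 43, 225, 268, 68, 336, 404, 315, 294, 184, 53, 237, 290, 102, 392, 69, 36, 105, 141, 246, 387, 208, 170, 378, 123, 76, 199, 275, 49, 324, 373, 272, 220, 67, 287, 354, 216
F(59) mod 425 = 216


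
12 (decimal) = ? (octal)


12 (base 10) = 12 (decimal)
12 (decimal) = 14 (base 8)


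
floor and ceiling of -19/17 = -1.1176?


-19/17 = -1.1176
floor = -2
ceil = -1

floor = -2, ceil = -1


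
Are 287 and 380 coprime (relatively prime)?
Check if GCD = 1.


Euclidean algorithm:
380 = 1 * 287 + 93
287 = 3 * 93 + 8
93 = 11 * 8 + 5
8 = 1 * 5 + 3
5 = 1 * 3 + 2
3 = 1 * 2 + 1
2 = 2 * 1 + 0
GCD(287, 380) = 1

Yes, coprime (GCD = 1)


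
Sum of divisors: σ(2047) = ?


Divisors of 2047: 1, 23, 89, 2047
Sum = 1 + 23 + 89 + 2047 = 2160

σ(2047) = 2160


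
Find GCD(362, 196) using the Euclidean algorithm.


362 = 1 * 196 + 166
196 = 1 * 166 + 30
166 = 5 * 30 + 16
30 = 1 * 16 + 14
16 = 1 * 14 + 2
14 = 7 * 2 + 0
GCD = 2


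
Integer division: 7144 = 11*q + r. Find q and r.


7144 = 11 * 649 + 5
Check: 7139 + 5 = 7144

q = 649, r = 5


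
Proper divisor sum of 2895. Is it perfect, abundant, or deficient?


Proper divisors: 1, 3, 5, 15, 193, 579, 965
Sum = 1 + 3 + 5 + 15 + 193 + 579 + 965 = 1761
1761 < 2895 → deficient

s(2895) = 1761 (deficient)


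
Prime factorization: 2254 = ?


2254 / 2 = 1127
1127 / 7 = 161
161 / 7 = 23
23 / 23 = 1
2254 = 2 × 7^2 × 23


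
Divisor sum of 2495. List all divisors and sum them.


Divisors of 2495: 1, 5, 499, 2495
Sum = 1 + 5 + 499 + 2495 = 3000

σ(2495) = 3000


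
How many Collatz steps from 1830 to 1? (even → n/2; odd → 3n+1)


1830 → 915 → 2746 → 1373 → 4120 → 2060 → 1030 → 515 → 1546 → 773 → 2320 → 1160 → 580 → 290 → 145 → 436 → 218 → 109 → 328 → 164 → 82 → 41 → 124 → 62 → 31 → 94 → 47 → 142 → 71 → 214 → 107 → 322 → 161 → 484 → 242 → 121 → 364 → 182 → 91 → 274 → 137 → 412 → 206 → 103 → 310 → 155 → 466 → 233 → 700 → 350 → 175 → 526 → 263 → 790 → 395 → 1186 → 593 → 1780 → 890 → 445 → 1336 → 668 → 334 → 167 → 502 → 251 → 754 → 377 → 1132 → 566 → 283 → 850 → 425 → 1276 → 638 → 319 → 958 → 479 → 1438 → 719 → 2158 → 1079 → 3238 → 1619 → 4858 → 2429 → 7288 → 3644 → 1822 → 911 → 2734 → 1367 → 4102 → 2051 → 6154 → 3077 → 9232 → 4616 → 2308 → 1154 → 577 → 1732 → 866 → 433 → 1300 → 650 → 325 → 976 → 488 → 244 → 122 → 61 → 184 → 92 → 46 → 23 → 70 → 35 → 106 → 53 → 160 → 80 → 40 → 20 → 10 → 5 → 16 → 8 → 4 → 2 → 1
Total steps = 130

130 steps


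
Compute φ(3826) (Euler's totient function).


3826 = 2 × 1913
Prime factors: 2, 1913
φ(3826) = 3826 × (1-1/2) × (1-1/1913)
= 3826 × 1/2 × 1912/1913 = 1912

φ(3826) = 1912


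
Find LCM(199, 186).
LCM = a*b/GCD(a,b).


GCD(199, 186) = 1
LCM = 199*186/1 = 37014/1 = 37014

LCM = 37014


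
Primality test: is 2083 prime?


Check divisors up to sqrt(2083) = 45.6399
No divisors found.
2083 is prime.

Yes, 2083 is prime


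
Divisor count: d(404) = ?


404 = 2^2 × 101^1
d(404) = (2+1) × (1+1) = 6

6 divisors


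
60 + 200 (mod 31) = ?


60 + 200 = 260
260 mod 31 = 12


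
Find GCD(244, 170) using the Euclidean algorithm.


244 = 1 * 170 + 74
170 = 2 * 74 + 22
74 = 3 * 22 + 8
22 = 2 * 8 + 6
8 = 1 * 6 + 2
6 = 3 * 2 + 0
GCD = 2


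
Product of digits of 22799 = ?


2 × 2 × 7 × 9 × 9 = 2268


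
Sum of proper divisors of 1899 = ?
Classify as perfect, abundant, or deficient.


Proper divisors: 1, 3, 9, 211, 633
Sum = 1 + 3 + 9 + 211 + 633 = 857
857 < 1899 → deficient

s(1899) = 857 (deficient)


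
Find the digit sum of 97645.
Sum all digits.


9 + 7 + 6 + 4 + 5 = 31


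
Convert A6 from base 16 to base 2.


A6 (base 16) = 166 (decimal)
166 (decimal) = 10100110 (base 2)


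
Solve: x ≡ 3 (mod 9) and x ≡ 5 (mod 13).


M = 9*13 = 117
M1 = M/9 = 13, M2 = M/13 = 9
M1^(-1) mod 9 = 7, M2^(-1) mod 13 = 3
x = 3*13*7 + 5*9*3 = 408
408 mod 117 = 57
Check: 57 mod 9 = 3 ✓, 57 mod 13 = 5 ✓

x ≡ 57 (mod 117)


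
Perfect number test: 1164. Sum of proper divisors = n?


Proper divisors of 1164: 1, 2, 3, 4, 6, 12, 97, 194, 291, 388, 582
Sum = 1 + 2 + 3 + 4 + 6 + 12 + 97 + 194 + 291 + 388 + 582 = 1580

No, 1164 is not perfect (1580 ≠ 1164)


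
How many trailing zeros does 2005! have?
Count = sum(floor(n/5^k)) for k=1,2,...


floor(2005/5) = 401
floor(2005/25) = 80
floor(2005/125) = 16
floor(2005/625) = 3
Total = 500

500 trailing zeros


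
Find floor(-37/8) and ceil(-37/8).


-37/8 = -4.6250
floor = -5
ceil = -4

floor = -5, ceil = -4


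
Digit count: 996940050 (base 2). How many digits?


996940050 in base 2 = 111011011011000001100100010010
Number of digits = 30

30 digits (base 2)


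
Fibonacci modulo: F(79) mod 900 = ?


F(k) mod 900 for k=1..79:
1, 1, 2, 3, 5, 8, 13, 21, 34, 55, 89, 144, 233, 377, 610, 87, 697, 784, 581, 465, 146, 611, 757, 468, 325, 793, 218, 111, 329, 440, 769, 309, 178, 487, 665, 252, 17, 269, 286, 555, 841, 496, 437, 33, 470, 503, 73, 576, 649, 325, 74, 399, 473, 872, 445, 417, 862, 379, 341, 720, 161, 881, 142, 123, 265, 388, 653, 141, 794, 35, 829, 864, 793, 757, 650, 507, 257, 764, 121
F(79) mod 900 = 121


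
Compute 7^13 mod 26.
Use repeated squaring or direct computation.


7^1 mod 26 = 7
7^2 mod 26 = 23
7^3 mod 26 = 5
7^4 mod 26 = 9
7^5 mod 26 = 11
7^6 mod 26 = 25
7^7 mod 26 = 19
7^8 mod 26 = 3
7^9 mod 26 = 21
7^10 mod 26 = 17
7^11 mod 26 = 15
7^12 mod 26 = 1
7^13 mod 26 = 7


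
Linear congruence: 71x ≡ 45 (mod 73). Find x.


GCD(71, 73) = 1, unique solution
a^(-1) mod 73 = 36
x = 36 * 45 mod 73 = 14

x ≡ 14 (mod 73)


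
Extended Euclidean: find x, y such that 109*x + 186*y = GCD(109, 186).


Tabular extended Euclidean (each row: r = 109*s + 186*t):
r=109, s=1, t=0
r=186, s=0, t=1
q=0: r=109, s=1, t=0   [109*(1) + 186*(0) = 109]
q=1: r=77, s=-1, t=1   [109*(-1) + 186*(1) = 77]
q=1: r=32, s=2, t=-1   [109*(2) + 186*(-1) = 32]
q=2: r=13, s=-5, t=3   [109*(-5) + 186*(3) = 13]
q=2: r=6, s=12, t=-7   [109*(12) + 186*(-7) = 6]
q=2: r=1, s=-29, t=17   [109*(-29) + 186*(17) = 1]
q=6: r=0, s=186, t=-109   [109*(186) + 186*(-109) = 0]
GCD = 1; from the row with r=1: x=-29, y=17
Check: 109*(-29) + 186*(17) = -3161 + 3162 = 1

GCD = 1, x = -29, y = 17


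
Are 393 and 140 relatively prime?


Euclidean algorithm:
393 = 2 * 140 + 113
140 = 1 * 113 + 27
113 = 4 * 27 + 5
27 = 5 * 5 + 2
5 = 2 * 2 + 1
2 = 2 * 1 + 0
GCD(393, 140) = 1

Yes, coprime (GCD = 1)


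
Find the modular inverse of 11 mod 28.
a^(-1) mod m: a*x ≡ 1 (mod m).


Use the extended Euclidean algorithm on (28, 11); each row r = 28*s + 11*t:
r=28, s=1, t=0
r=11, s=0, t=1
q=2: r=6, s=1, t=-2   [28*(1) + 11*(-2) = 6]
q=1: r=5, s=-1, t=3   [28*(-1) + 11*(3) = 5]
q=1: r=1, s=2, t=-5   [28*(2) + 11*(-5) = 1]
q=5: r=0, s=-11, t=28   [28*(-11) + 11*(28) = 0]
GCD = 1 with t = -5, so 11*(-5) ≡ 1 (mod 28)
Inverse = -5 mod 28 = 23
Check: 11 * 23 = 253 ≡ 1 (mod 28)

11^(-1) ≡ 23 (mod 28)


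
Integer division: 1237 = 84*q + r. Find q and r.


1237 = 84 * 14 + 61
Check: 1176 + 61 = 1237

q = 14, r = 61


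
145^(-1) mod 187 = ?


Use the extended Euclidean algorithm on (187, 145); each row r = 187*s + 145*t:
r=187, s=1, t=0
r=145, s=0, t=1
q=1: r=42, s=1, t=-1   [187*(1) + 145*(-1) = 42]
q=3: r=19, s=-3, t=4   [187*(-3) + 145*(4) = 19]
q=2: r=4, s=7, t=-9   [187*(7) + 145*(-9) = 4]
q=4: r=3, s=-31, t=40   [187*(-31) + 145*(40) = 3]
q=1: r=1, s=38, t=-49   [187*(38) + 145*(-49) = 1]
q=3: r=0, s=-145, t=187   [187*(-145) + 145*(187) = 0]
GCD = 1 with t = -49, so 145*(-49) ≡ 1 (mod 187)
Inverse = -49 mod 187 = 138
Check: 145 * 138 = 20010 ≡ 1 (mod 187)

145^(-1) ≡ 138 (mod 187)


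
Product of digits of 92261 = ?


9 × 2 × 2 × 6 × 1 = 216


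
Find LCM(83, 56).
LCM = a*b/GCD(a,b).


GCD(83, 56) = 1
LCM = 83*56/1 = 4648/1 = 4648

LCM = 4648


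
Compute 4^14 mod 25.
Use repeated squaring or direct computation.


4^1 mod 25 = 4
4^2 mod 25 = 16
4^3 mod 25 = 14
4^4 mod 25 = 6
4^5 mod 25 = 24
4^6 mod 25 = 21
4^7 mod 25 = 9
4^8 mod 25 = 11
4^9 mod 25 = 19
4^10 mod 25 = 1
4^11 mod 25 = 4
4^12 mod 25 = 16
4^13 mod 25 = 14
4^14 mod 25 = 6


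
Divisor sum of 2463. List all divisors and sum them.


Divisors of 2463: 1, 3, 821, 2463
Sum = 1 + 3 + 821 + 2463 = 3288

σ(2463) = 3288


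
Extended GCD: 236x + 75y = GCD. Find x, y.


Tabular extended Euclidean (each row: r = 236*s + 75*t):
r=236, s=1, t=0
r=75, s=0, t=1
q=3: r=11, s=1, t=-3   [236*(1) + 75*(-3) = 11]
q=6: r=9, s=-6, t=19   [236*(-6) + 75*(19) = 9]
q=1: r=2, s=7, t=-22   [236*(7) + 75*(-22) = 2]
q=4: r=1, s=-34, t=107   [236*(-34) + 75*(107) = 1]
q=2: r=0, s=75, t=-236   [236*(75) + 75*(-236) = 0]
GCD = 1; from the row with r=1: x=-34, y=107
Check: 236*(-34) + 75*(107) = -8024 + 8025 = 1

GCD = 1, x = -34, y = 107


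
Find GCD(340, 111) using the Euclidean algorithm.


340 = 3 * 111 + 7
111 = 15 * 7 + 6
7 = 1 * 6 + 1
6 = 6 * 1 + 0
GCD = 1


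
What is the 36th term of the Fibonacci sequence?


Sequence: 1, 1, 2, 3, 5, 8, 13, 21, 34, 55, 89, 144, 233, 377, 610, 987, 1597, 2584, 4181, 6765, 10946, 17711, 28657, 46368, 75025, 121393, 196418, 317811, 514229, 832040, 1346269, 2178309, 3524578, 5702887, 9227465, 14930352
F(36) = 14930352


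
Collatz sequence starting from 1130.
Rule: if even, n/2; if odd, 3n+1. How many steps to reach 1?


1130 → 565 → 1696 → 848 → 424 → 212 → 106 → 53 → 160 → 80 → 40 → 20 → 10 → 5 → 16 → 8 → 4 → 2 → 1
Total steps = 18

18 steps


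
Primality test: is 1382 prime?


1382 / 2 = 691 (exact division)
1382 is NOT prime.

No, 1382 is not prime


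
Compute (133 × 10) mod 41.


133 × 10 = 1330
1330 mod 41 = 18


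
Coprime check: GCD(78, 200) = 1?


Euclidean algorithm:
200 = 2 * 78 + 44
78 = 1 * 44 + 34
44 = 1 * 34 + 10
34 = 3 * 10 + 4
10 = 2 * 4 + 2
4 = 2 * 2 + 0
GCD(78, 200) = 2

No, not coprime (GCD = 2)


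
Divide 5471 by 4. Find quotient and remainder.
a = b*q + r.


5471 = 4 * 1367 + 3
Check: 5468 + 3 = 5471

q = 1367, r = 3


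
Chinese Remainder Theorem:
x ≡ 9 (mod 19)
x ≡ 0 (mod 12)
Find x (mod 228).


M = 19*12 = 228
M1 = M/19 = 12, M2 = M/12 = 19
M1^(-1) mod 19 = 8, M2^(-1) mod 12 = 7
x = 9*12*8 + 0*19*7 = 864
864 mod 228 = 180
Check: 180 mod 19 = 9 ✓, 180 mod 12 = 0 ✓

x ≡ 180 (mod 228)


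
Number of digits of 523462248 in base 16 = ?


523462248 in base 16 = 1F336668
Number of digits = 8

8 digits (base 16)


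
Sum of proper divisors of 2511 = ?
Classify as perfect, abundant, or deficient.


Proper divisors: 1, 3, 9, 27, 31, 81, 93, 279, 837
Sum = 1 + 3 + 9 + 27 + 31 + 81 + 93 + 279 + 837 = 1361
1361 < 2511 → deficient

s(2511) = 1361 (deficient)


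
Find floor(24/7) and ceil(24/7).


24/7 = 3.4286
floor = 3
ceil = 4

floor = 3, ceil = 4


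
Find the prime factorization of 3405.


3405 / 3 = 1135
1135 / 5 = 227
227 / 227 = 1
3405 = 3 × 5 × 227


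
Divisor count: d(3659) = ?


3659 = 3659^1
d(3659) = (1+1) = 2

2 divisors


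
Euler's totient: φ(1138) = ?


1138 = 2 × 569
Prime factors: 2, 569
φ(1138) = 1138 × (1-1/2) × (1-1/569)
= 1138 × 1/2 × 568/569 = 568

φ(1138) = 568


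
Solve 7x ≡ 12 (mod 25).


GCD(7, 25) = 1, unique solution
a^(-1) mod 25 = 18
x = 18 * 12 mod 25 = 16

x ≡ 16 (mod 25)


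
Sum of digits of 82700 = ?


8 + 2 + 7 + 0 + 0 = 17


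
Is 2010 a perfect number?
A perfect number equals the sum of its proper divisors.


Proper divisors of 2010: 1, 2, 3, 5, 6, 10, 15, 30, 67, 134, 201, 335, 402, 670, 1005
Sum = 1 + 2 + 3 + 5 + 6 + 10 + 15 + 30 + 67 + 134 + 201 + 335 + 402 + 670 + 1005 = 2886

No, 2010 is not perfect (2886 ≠ 2010)


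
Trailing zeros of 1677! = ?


floor(1677/5) = 335
floor(1677/25) = 67
floor(1677/125) = 13
floor(1677/625) = 2
Total = 417

417 trailing zeros


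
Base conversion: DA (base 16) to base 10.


DA (base 16) = 218 (decimal)
218 (decimal) = 218 (base 10)


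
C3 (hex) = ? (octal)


C3 (base 16) = 195 (decimal)
195 (decimal) = 303 (base 8)


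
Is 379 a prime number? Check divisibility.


Check divisors up to sqrt(379) = 19.4679
No divisors found.
379 is prime.

Yes, 379 is prime


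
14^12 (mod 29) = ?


14^1 mod 29 = 14
14^2 mod 29 = 22
14^3 mod 29 = 18
14^4 mod 29 = 20
14^5 mod 29 = 19
14^6 mod 29 = 5
14^7 mod 29 = 12
14^8 mod 29 = 23
14^9 mod 29 = 3
14^10 mod 29 = 13
14^11 mod 29 = 8
14^12 mod 29 = 25


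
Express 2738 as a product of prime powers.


2738 / 2 = 1369
1369 / 37 = 37
37 / 37 = 1
2738 = 2 × 37^2


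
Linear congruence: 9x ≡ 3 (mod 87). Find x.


GCD(9, 87) = 3 divides 3
Divide: 3x ≡ 1 (mod 29)
x ≡ 10 (mod 29)


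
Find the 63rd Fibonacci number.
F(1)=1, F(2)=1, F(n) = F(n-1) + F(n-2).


Sequence: 1, 1, 2, 3, 5, 8, 13, 21, 34, 55, 89, 144, 233, 377, 610, 987, 1597, 2584, 4181, 6765, 10946, 17711, 28657, 46368, 75025, 121393, 196418, 317811, 514229, 832040, 1346269, 2178309, 3524578, 5702887, 9227465, 14930352, 24157817, 39088169, 63245986, 102334155, 165580141, 267914296, 433494437, 701408733, 1134903170, 1836311903, 2971215073, 4807526976, 7778742049, 12586269025, 20365011074, 32951280099, 53316291173, 86267571272, 139583862445, 225851433717, 365435296162, 591286729879, 956722026041, 1548008755920, 2504730781961, 4052739537881, 6557470319842
F(63) = 6557470319842


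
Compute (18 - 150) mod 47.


18 - 150 = -132
-132 mod 47 = 9


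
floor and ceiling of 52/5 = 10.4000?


52/5 = 10.4000
floor = 10
ceil = 11

floor = 10, ceil = 11


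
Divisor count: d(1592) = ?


1592 = 2^3 × 199^1
d(1592) = (3+1) × (1+1) = 8

8 divisors


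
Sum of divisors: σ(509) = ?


Divisors of 509: 1, 509
Sum = 1 + 509 = 510

σ(509) = 510


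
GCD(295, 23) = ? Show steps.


295 = 12 * 23 + 19
23 = 1 * 19 + 4
19 = 4 * 4 + 3
4 = 1 * 3 + 1
3 = 3 * 1 + 0
GCD = 1


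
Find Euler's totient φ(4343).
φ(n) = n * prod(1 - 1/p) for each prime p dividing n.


4343 = 43 × 101
Prime factors: 43, 101
φ(4343) = 4343 × (1-1/43) × (1-1/101)
= 4343 × 42/43 × 100/101 = 4200

φ(4343) = 4200


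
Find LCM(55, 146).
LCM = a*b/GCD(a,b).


GCD(55, 146) = 1
LCM = 55*146/1 = 8030/1 = 8030

LCM = 8030


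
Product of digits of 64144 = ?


6 × 4 × 1 × 4 × 4 = 384


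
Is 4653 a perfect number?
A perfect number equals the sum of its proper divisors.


Proper divisors of 4653: 1, 3, 9, 11, 33, 47, 99, 141, 423, 517, 1551
Sum = 1 + 3 + 9 + 11 + 33 + 47 + 99 + 141 + 423 + 517 + 1551 = 2835

No, 4653 is not perfect (2835 ≠ 4653)


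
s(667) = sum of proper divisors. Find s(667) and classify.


Proper divisors: 1, 23, 29
Sum = 1 + 23 + 29 = 53
53 < 667 → deficient

s(667) = 53 (deficient)


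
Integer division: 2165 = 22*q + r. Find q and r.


2165 = 22 * 98 + 9
Check: 2156 + 9 = 2165

q = 98, r = 9


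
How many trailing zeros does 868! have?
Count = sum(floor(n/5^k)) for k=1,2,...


floor(868/5) = 173
floor(868/25) = 34
floor(868/125) = 6
floor(868/625) = 1
Total = 214

214 trailing zeros


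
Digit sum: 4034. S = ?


4 + 0 + 3 + 4 = 11


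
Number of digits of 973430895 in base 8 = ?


973430895 in base 8 = 7201260157
Number of digits = 10

10 digits (base 8)


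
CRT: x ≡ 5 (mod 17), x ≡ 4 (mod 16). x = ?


M = 17*16 = 272
M1 = M/17 = 16, M2 = M/16 = 17
M1^(-1) mod 17 = 16, M2^(-1) mod 16 = 1
x = 5*16*16 + 4*17*1 = 1348
1348 mod 272 = 260
Check: 260 mod 17 = 5 ✓, 260 mod 16 = 4 ✓

x ≡ 260 (mod 272)


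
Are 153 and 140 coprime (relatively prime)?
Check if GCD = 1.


Euclidean algorithm:
153 = 1 * 140 + 13
140 = 10 * 13 + 10
13 = 1 * 10 + 3
10 = 3 * 3 + 1
3 = 3 * 1 + 0
GCD(153, 140) = 1

Yes, coprime (GCD = 1)


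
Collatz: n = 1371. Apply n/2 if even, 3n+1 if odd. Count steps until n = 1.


1371 → 4114 → 2057 → 6172 → 3086 → 1543 → 4630 → 2315 → 6946 → 3473 → 10420 → 5210 → 2605 → 7816 → 3908 → 1954 → 977 → 2932 → 1466 → 733 → 2200 → 1100 → 550 → 275 → 826 → 413 → 1240 → 620 → 310 → 155 → 466 → 233 → 700 → 350 → 175 → 526 → 263 → 790 → 395 → 1186 → 593 → 1780 → 890 → 445 → 1336 → 668 → 334 → 167 → 502 → 251 → 754 → 377 → 1132 → 566 → 283 → 850 → 425 → 1276 → 638 → 319 → 958 → 479 → 1438 → 719 → 2158 → 1079 → 3238 → 1619 → 4858 → 2429 → 7288 → 3644 → 1822 → 911 → 2734 → 1367 → 4102 → 2051 → 6154 → 3077 → 9232 → 4616 → 2308 → 1154 → 577 → 1732 → 866 → 433 → 1300 → 650 → 325 → 976 → 488 → 244 → 122 → 61 → 184 → 92 → 46 → 23 → 70 → 35 → 106 → 53 → 160 → 80 → 40 → 20 → 10 → 5 → 16 → 8 → 4 → 2 → 1
Total steps = 114

114 steps


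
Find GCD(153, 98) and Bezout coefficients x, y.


Tabular extended Euclidean (each row: r = 153*s + 98*t):
r=153, s=1, t=0
r=98, s=0, t=1
q=1: r=55, s=1, t=-1   [153*(1) + 98*(-1) = 55]
q=1: r=43, s=-1, t=2   [153*(-1) + 98*(2) = 43]
q=1: r=12, s=2, t=-3   [153*(2) + 98*(-3) = 12]
q=3: r=7, s=-7, t=11   [153*(-7) + 98*(11) = 7]
q=1: r=5, s=9, t=-14   [153*(9) + 98*(-14) = 5]
q=1: r=2, s=-16, t=25   [153*(-16) + 98*(25) = 2]
q=2: r=1, s=41, t=-64   [153*(41) + 98*(-64) = 1]
q=2: r=0, s=-98, t=153   [153*(-98) + 98*(153) = 0]
GCD = 1; from the row with r=1: x=41, y=-64
Check: 153*(41) + 98*(-64) = 6273 - 6272 = 1

GCD = 1, x = 41, y = -64


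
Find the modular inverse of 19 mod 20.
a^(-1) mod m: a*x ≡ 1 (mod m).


Use the extended Euclidean algorithm on (20, 19); each row r = 20*s + 19*t:
r=20, s=1, t=0
r=19, s=0, t=1
q=1: r=1, s=1, t=-1   [20*(1) + 19*(-1) = 1]
q=19: r=0, s=-19, t=20   [20*(-19) + 19*(20) = 0]
GCD = 1 with t = -1, so 19*(-1) ≡ 1 (mod 20)
Inverse = -1 mod 20 = 19
Check: 19 * 19 = 361 ≡ 1 (mod 20)

19^(-1) ≡ 19 (mod 20)


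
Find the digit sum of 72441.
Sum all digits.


7 + 2 + 4 + 4 + 1 = 18


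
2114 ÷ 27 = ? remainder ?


2114 = 27 * 78 + 8
Check: 2106 + 8 = 2114

q = 78, r = 8


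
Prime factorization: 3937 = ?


3937 / 31 = 127
127 / 127 = 1
3937 = 31 × 127


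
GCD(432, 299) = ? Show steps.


432 = 1 * 299 + 133
299 = 2 * 133 + 33
133 = 4 * 33 + 1
33 = 33 * 1 + 0
GCD = 1


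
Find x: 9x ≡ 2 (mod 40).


GCD(9, 40) = 1, unique solution
a^(-1) mod 40 = 9
x = 9 * 2 mod 40 = 18

x ≡ 18 (mod 40)


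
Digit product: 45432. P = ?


4 × 5 × 4 × 3 × 2 = 480


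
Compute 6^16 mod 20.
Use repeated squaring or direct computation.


6^1 mod 20 = 6
6^2 mod 20 = 16
6^3 mod 20 = 16
6^4 mod 20 = 16
6^5 mod 20 = 16
6^6 mod 20 = 16
6^7 mod 20 = 16
6^8 mod 20 = 16
6^9 mod 20 = 16
6^10 mod 20 = 16
6^11 mod 20 = 16
6^12 mod 20 = 16
6^13 mod 20 = 16
6^14 mod 20 = 16
6^15 mod 20 = 16
6^16 mod 20 = 16


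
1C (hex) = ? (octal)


1C (base 16) = 28 (decimal)
28 (decimal) = 34 (base 8)


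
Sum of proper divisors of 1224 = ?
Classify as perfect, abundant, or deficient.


Proper divisors: 1, 2, 3, 4, 6, 8, 9, 12, 17, 18, 24, 34, 36, 51, 68, 72, 102, 136, 153, 204, 306, 408, 612
Sum = 1 + 2 + 3 + 4 + 6 + 8 + 9 + 12 + 17 + 18 + 24 + 34 + 36 + 51 + 68 + 72 + 102 + 136 + 153 + 204 + 306 + 408 + 612 = 2286
2286 > 1224 → abundant

s(1224) = 2286 (abundant)


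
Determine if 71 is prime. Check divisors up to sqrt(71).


Check divisors up to sqrt(71) = 8.4261
No divisors found.
71 is prime.

Yes, 71 is prime


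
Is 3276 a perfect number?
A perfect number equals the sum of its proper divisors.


Proper divisors of 3276: 1, 2, 3, 4, 6, 7, 9, 12, 13, 14, 18, 21, 26, 28, 36, 39, 42, 52, 63, 78, 84, 91, 117, 126, 156, 182, 234, 252, 273, 364, 468, 546, 819, 1092, 1638
Sum = 1 + 2 + 3 + 4 + 6 + 7 + 9 + 12 + 13 + 14 + 18 + 21 + 26 + 28 + 36 + 39 + 42 + 52 + 63 + 78 + 84 + 91 + 117 + 126 + 156 + 182 + 234 + 252 + 273 + 364 + 468 + 546 + 819 + 1092 + 1638 = 6916

No, 3276 is not perfect (6916 ≠ 3276)


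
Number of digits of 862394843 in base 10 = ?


862394843 has 9 digits in base 10
floor(log10(862394843)) + 1 = floor(8.9357) + 1 = 9

9 digits (base 10)


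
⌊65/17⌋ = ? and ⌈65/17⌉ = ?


65/17 = 3.8235
floor = 3
ceil = 4

floor = 3, ceil = 4


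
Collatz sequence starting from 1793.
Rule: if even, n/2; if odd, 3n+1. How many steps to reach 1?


1793 → 5380 → 2690 → 1345 → 4036 → 2018 → 1009 → 3028 → 1514 → 757 → 2272 → 1136 → 568 → 284 → 142 → 71 → 214 → 107 → 322 → 161 → 484 → 242 → 121 → 364 → 182 → 91 → 274 → 137 → 412 → 206 → 103 → 310 → 155 → 466 → 233 → 700 → 350 → 175 → 526 → 263 → 790 → 395 → 1186 → 593 → 1780 → 890 → 445 → 1336 → 668 → 334 → 167 → 502 → 251 → 754 → 377 → 1132 → 566 → 283 → 850 → 425 → 1276 → 638 → 319 → 958 → 479 → 1438 → 719 → 2158 → 1079 → 3238 → 1619 → 4858 → 2429 → 7288 → 3644 → 1822 → 911 → 2734 → 1367 → 4102 → 2051 → 6154 → 3077 → 9232 → 4616 → 2308 → 1154 → 577 → 1732 → 866 → 433 → 1300 → 650 → 325 → 976 → 488 → 244 → 122 → 61 → 184 → 92 → 46 → 23 → 70 → 35 → 106 → 53 → 160 → 80 → 40 → 20 → 10 → 5 → 16 → 8 → 4 → 2 → 1
Total steps = 117

117 steps


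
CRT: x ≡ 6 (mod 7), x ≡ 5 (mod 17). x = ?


M = 7*17 = 119
M1 = M/7 = 17, M2 = M/17 = 7
M1^(-1) mod 7 = 5, M2^(-1) mod 17 = 5
x = 6*17*5 + 5*7*5 = 685
685 mod 119 = 90
Check: 90 mod 7 = 6 ✓, 90 mod 17 = 5 ✓

x ≡ 90 (mod 119)


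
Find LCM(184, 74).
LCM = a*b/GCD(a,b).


GCD(184, 74) = 2
LCM = 184*74/2 = 13616/2 = 6808

LCM = 6808


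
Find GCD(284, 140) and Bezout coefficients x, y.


Tabular extended Euclidean (each row: r = 284*s + 140*t):
r=284, s=1, t=0
r=140, s=0, t=1
q=2: r=4, s=1, t=-2   [284*(1) + 140*(-2) = 4]
q=35: r=0, s=-35, t=71   [284*(-35) + 140*(71) = 0]
GCD = 4; from the row with r=4: x=1, y=-2
Check: 284*(1) + 140*(-2) = 284 - 280 = 4

GCD = 4, x = 1, y = -2


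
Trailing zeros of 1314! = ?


floor(1314/5) = 262
floor(1314/25) = 52
floor(1314/125) = 10
floor(1314/625) = 2
Total = 326

326 trailing zeros


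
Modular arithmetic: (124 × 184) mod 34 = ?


124 × 184 = 22816
22816 mod 34 = 2


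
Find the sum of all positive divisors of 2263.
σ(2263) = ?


Divisors of 2263: 1, 31, 73, 2263
Sum = 1 + 31 + 73 + 2263 = 2368

σ(2263) = 2368


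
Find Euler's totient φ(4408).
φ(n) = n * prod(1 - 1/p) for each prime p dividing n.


4408 = 2^3 × 19 × 29
Prime factors: 2, 19, 29
φ(4408) = 4408 × (1-1/2) × (1-1/19) × (1-1/29)
= 4408 × 1/2 × 18/19 × 28/29 = 2016

φ(4408) = 2016


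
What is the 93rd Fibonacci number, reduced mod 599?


F(k) mod 599 for k=1..93:
1, 1, 2, 3, 5, 8, 13, 21, 34, 55, 89, 144, 233, 377, 11, 388, 399, 188, 587, 176, 164, 340, 504, 245, 150, 395, 545, 341, 287, 29, 316, 345, 62, 407, 469, 277, 147, 424, 571, 396, 368, 165, 533, 99, 33, 132, 165, 297, 462, 160, 23, 183, 206, 389, 595, 385, 381, 167, 548, 116, 65, 181, 246, 427, 74, 501, 575, 477, 453, 331, 185, 516, 102, 19, 121, 140, 261, 401, 63, 464, 527, 392, 320, 113, 433, 546, 380, 327, 108, 435, 543, 379, 323
F(93) mod 599 = 323


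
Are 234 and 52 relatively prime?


Euclidean algorithm:
234 = 4 * 52 + 26
52 = 2 * 26 + 0
GCD(234, 52) = 26

No, not coprime (GCD = 26)


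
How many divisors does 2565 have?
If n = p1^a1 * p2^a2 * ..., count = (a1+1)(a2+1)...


2565 = 3^3 × 5^1 × 19^1
d(2565) = (3+1) × (1+1) × (1+1) = 16

16 divisors


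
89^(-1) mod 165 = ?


Use the extended Euclidean algorithm on (165, 89); each row r = 165*s + 89*t:
r=165, s=1, t=0
r=89, s=0, t=1
q=1: r=76, s=1, t=-1   [165*(1) + 89*(-1) = 76]
q=1: r=13, s=-1, t=2   [165*(-1) + 89*(2) = 13]
q=5: r=11, s=6, t=-11   [165*(6) + 89*(-11) = 11]
q=1: r=2, s=-7, t=13   [165*(-7) + 89*(13) = 2]
q=5: r=1, s=41, t=-76   [165*(41) + 89*(-76) = 1]
q=2: r=0, s=-89, t=165   [165*(-89) + 89*(165) = 0]
GCD = 1 with t = -76, so 89*(-76) ≡ 1 (mod 165)
Inverse = -76 mod 165 = 89
Check: 89 * 89 = 7921 ≡ 1 (mod 165)

89^(-1) ≡ 89 (mod 165)


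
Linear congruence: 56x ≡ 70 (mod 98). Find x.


GCD(56, 98) = 14 divides 70
Divide: 4x ≡ 5 (mod 7)
x ≡ 3 (mod 7)


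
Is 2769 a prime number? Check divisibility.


2769 / 3 = 923 (exact division)
2769 is NOT prime.

No, 2769 is not prime


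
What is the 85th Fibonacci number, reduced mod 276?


F(k) mod 276 for k=1..85:
1, 1, 2, 3, 5, 8, 13, 21, 34, 55, 89, 144, 233, 101, 58, 159, 217, 100, 41, 141, 182, 47, 229, 0, 229, 229, 182, 135, 41, 176, 217, 117, 58, 175, 233, 132, 89, 221, 34, 255, 13, 268, 5, 273, 2, 275, 1, 0, 1, 1, 2, 3, 5, 8, 13, 21, 34, 55, 89, 144, 233, 101, 58, 159, 217, 100, 41, 141, 182, 47, 229, 0, 229, 229, 182, 135, 41, 176, 217, 117, 58, 175, 233, 132, 89
F(85) mod 276 = 89
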